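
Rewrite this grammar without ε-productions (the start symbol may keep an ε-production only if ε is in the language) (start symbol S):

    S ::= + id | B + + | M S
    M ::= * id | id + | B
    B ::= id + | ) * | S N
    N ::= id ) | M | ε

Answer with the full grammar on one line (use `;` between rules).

S ::= + id | B + + | M S; M ::= * id | id + | B; B ::= id + | ) * | S N | S; N ::= id ) | M

Nullable nonterminals: {N}.
ε ∉ L(G), so no ε-production is kept.
For each production, add variants omitting each subset of nullable occurrences: B → S N gives S N | S.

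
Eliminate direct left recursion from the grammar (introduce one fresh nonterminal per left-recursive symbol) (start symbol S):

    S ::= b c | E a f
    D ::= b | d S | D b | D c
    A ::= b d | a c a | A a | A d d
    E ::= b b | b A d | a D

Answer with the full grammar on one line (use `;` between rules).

S ::= b c | E a f; D ::= b D' | d S D'; A ::= b d A' | a c a A'; E ::= b b | b A d | a D; D' ::= b D' | c D' | ε; A' ::= a A' | d d A' | ε

Left recursion appears on D, A.
For D: α = {b, c}, β = {b, d S}. Rewrite as D → β D' and D' → α D' | ε.
For A: α = {a, d d}, β = {b d, a c a}. Rewrite as A → β A' and A' → α A' | ε.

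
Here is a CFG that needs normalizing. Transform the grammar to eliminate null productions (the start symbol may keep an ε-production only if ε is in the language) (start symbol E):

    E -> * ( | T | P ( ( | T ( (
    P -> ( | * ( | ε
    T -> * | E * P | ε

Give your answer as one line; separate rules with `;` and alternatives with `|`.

E -> * ( | T | P ( ( | ( ( | T ( ( | ε; P -> ( | * (; T -> * | E * P | E * | * P

The nullable symbols are {E, P, T}.
ε ∈ L(G) since E is nullable, so keep E → ε.
Add the nullable-subset variants: E → P ( ( gives P ( ( | ( (. T → E * P gives E * P | E * | * P.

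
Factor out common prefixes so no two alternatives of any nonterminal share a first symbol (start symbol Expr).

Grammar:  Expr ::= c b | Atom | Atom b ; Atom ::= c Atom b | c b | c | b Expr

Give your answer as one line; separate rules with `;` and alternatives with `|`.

Expr has alternatives sharing prefix 'Atom': factor to Expr → Atom Expr1 with Expr1 → ε | b.
Atom has alternatives sharing prefix 'c': factor to Atom → c Atom1 with Atom1 → Atom b | b | ε.

Expr ::= c b | Atom Expr1; Atom ::= b Expr | c Atom1; Expr1 ::= ε | b; Atom1 ::= Atom b | b | ε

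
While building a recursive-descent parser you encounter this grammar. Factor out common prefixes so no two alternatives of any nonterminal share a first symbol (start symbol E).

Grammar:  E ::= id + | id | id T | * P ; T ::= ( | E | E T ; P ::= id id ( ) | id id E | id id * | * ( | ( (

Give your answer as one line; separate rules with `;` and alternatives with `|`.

E has alternatives sharing prefix 'id': factor to E → id E' with E' → + | ε | T.
T has alternatives sharing prefix 'E': factor to T → E T' with T' → ε | T.
P has alternatives sharing prefix 'id id': factor to P → id id P' with P' → ( ) | E | *.

E ::= * P | id E'; T ::= ( | E T'; P ::= * ( | ( ( | id id P'; E' ::= + | ε | T; T' ::= ε | T; P' ::= ( ) | E | *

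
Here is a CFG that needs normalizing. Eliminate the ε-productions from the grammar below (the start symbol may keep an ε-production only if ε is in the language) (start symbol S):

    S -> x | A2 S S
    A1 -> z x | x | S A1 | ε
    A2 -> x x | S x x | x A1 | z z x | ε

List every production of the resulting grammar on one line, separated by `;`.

Nullable nonterminals: {A1, A2}.
ε ∉ L(G), so no ε-production is kept.
Add the nullable-subset variants: S → A2 S S gives A2 S S | S S. A1 → S A1 gives S A1 | S. A2 → x A1 gives x A1 | x.

S -> x | A2 S S | S S; A1 -> z x | x | S A1 | S; A2 -> x x | S x x | x A1 | x | z z x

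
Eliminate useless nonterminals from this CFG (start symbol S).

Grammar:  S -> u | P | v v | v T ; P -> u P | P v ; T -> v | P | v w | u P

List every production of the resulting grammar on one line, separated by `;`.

S -> u | v v | v T; T -> v | v w

Generating nonterminals: {S, T}.
Reachable from S after that: {S, T}.
Removed useless symbols: {P} and every production mentioning them.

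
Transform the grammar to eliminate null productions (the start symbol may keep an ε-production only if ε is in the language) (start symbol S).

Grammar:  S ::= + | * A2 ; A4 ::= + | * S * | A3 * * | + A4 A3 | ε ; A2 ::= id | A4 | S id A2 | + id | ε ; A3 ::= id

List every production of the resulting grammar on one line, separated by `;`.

S ::= + | * A2 | *; A4 ::= + | * S * | A3 * * | + A4 A3 | + A3; A2 ::= id | A4 | S id A2 | S id | + id; A3 ::= id

Nullable nonterminals: {A2, A4}.
ε ∉ L(G), so no ε-production is kept.
For each production, add variants omitting each subset of nullable occurrences: S → * A2 gives * A2 | *. A4 → + A4 A3 gives + A4 A3 | + A3. A2 → S id A2 gives S id A2 | S id.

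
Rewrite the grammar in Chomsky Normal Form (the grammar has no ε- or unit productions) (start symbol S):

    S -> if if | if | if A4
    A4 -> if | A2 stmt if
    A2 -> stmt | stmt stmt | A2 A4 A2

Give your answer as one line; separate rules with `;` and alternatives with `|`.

Introduce a nonterminal for each terminal appearing in a rule of length ≥ 2: X1 → if, X2 → stmt.
Binarize each right-hand side of length ≥ 3 by chaining fresh nonterminals (Y1, Y2, …): affected rules were A4 → A2 X2 X1; A2 → A2 A4 A2.

S -> X1 X1 | if | X1 A4; A4 -> if | A2 Y1; A2 -> stmt | X2 X2 | A2 Y2; X1 -> if; X2 -> stmt; Y1 -> X2 X1; Y2 -> A4 A2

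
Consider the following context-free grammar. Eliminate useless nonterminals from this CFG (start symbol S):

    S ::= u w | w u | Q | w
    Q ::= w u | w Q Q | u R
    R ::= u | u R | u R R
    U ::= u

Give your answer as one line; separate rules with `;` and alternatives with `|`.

Generating nonterminals: {Q, R, S, U}.
Reachable from S after that: {Q, R, S}.
Removed useless symbols: {U} and every production mentioning them.

S ::= u w | w u | Q | w; Q ::= w u | w Q Q | u R; R ::= u | u R | u R R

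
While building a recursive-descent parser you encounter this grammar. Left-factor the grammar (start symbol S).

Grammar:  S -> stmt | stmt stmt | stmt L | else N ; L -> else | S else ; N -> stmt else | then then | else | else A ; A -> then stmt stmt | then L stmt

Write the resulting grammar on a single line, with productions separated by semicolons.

S has alternatives sharing prefix 'stmt': factor to S → stmt S' with S' → ε | stmt | L.
N has alternatives sharing prefix 'else': factor to N → else N' with N' → ε | A.
A has alternatives sharing prefix 'then': factor to A → then A' with A' → stmt stmt | L stmt.

S -> else N | stmt S'; L -> else | S else; N -> stmt else | then then | else N'; A -> then A'; S' -> ε | stmt | L; N' -> ε | A; A' -> stmt stmt | L stmt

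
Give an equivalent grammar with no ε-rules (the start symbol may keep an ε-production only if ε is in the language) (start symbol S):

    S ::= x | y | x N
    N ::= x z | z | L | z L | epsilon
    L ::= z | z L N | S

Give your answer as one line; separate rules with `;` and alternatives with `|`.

The nullable symbols are {N}.
ε ∉ L(G), so no ε-production is kept.
Add the nullable-subset variants: L → z L N gives z L N | z L.

S ::= x | y | x N; N ::= x z | z | L | z L; L ::= z | z L N | z L | S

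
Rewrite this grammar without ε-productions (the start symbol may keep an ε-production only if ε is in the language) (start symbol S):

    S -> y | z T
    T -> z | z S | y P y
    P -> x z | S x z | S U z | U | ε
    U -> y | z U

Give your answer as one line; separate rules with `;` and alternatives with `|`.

S -> y | z T; T -> z | z S | y P y | y y; P -> x z | S x z | S U z | U; U -> y | z U

Nullable nonterminals: {P}.
ε ∉ L(G), so no ε-production is kept.
Add the nullable-subset variants: T → y P y gives y P y | y y.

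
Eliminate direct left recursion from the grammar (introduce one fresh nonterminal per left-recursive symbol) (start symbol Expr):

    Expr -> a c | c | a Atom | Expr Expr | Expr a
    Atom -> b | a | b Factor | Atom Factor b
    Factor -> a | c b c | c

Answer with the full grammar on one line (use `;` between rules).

Expr -> a c Expr1 | c Expr1 | a Atom Expr1; Atom -> b Atom1 | a Atom1 | b Factor Atom1; Factor -> a | c b c | c; Expr1 -> Expr Expr1 | a Expr1 | ε; Atom1 -> Factor b Atom1 | ε

Left recursion appears on Expr, Atom.
For Expr: α = {Expr, a}, β = {a c, c, a Atom}. Rewrite as Expr → β Expr1 and Expr1 → α Expr1 | ε.
For Atom: α = {Factor b}, β = {b, a, b Factor}. Rewrite as Atom → β Atom1 and Atom1 → α Atom1 | ε.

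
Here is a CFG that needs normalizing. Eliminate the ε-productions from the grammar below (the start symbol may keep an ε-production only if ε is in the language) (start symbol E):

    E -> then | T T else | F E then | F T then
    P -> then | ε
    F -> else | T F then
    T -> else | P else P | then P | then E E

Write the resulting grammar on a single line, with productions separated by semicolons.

The nullable symbols are {P}.
ε ∉ L(G), so no ε-production is kept.
Add the nullable-subset variants: T → P else P gives P else P | P else | else P. T → then P gives then P | then.

E -> then | T T else | F E then | F T then; P -> then; F -> else | T F then; T -> else | P else P | P else | else P | then P | then | then E E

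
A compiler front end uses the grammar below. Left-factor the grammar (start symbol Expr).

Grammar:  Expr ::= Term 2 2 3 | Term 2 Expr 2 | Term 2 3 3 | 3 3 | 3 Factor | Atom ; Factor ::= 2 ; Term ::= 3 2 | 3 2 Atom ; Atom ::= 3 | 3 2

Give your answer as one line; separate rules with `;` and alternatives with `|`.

Expr has alternatives sharing prefix 'Term 2': factor to Expr → Term 2 Expr1 with Expr1 → 2 3 | Expr 2 | 3 3.
Expr has alternatives sharing prefix '3': factor to Expr → 3 Expr2 with Expr2 → 3 | Factor.
Term has alternatives sharing prefix '3 2': factor to Term → 3 2 Term1 with Term1 → ε | Atom.
Atom has alternatives sharing prefix '3': factor to Atom → 3 Atom1 with Atom1 → ε | 2.

Expr ::= Atom | Term 2 Expr1 | 3 Expr2; Factor ::= 2; Term ::= 3 2 Term1; Atom ::= 3 Atom1; Expr1 ::= 2 3 | Expr 2 | 3 3; Expr2 ::= 3 | Factor; Term1 ::= eps | Atom; Atom1 ::= eps | 2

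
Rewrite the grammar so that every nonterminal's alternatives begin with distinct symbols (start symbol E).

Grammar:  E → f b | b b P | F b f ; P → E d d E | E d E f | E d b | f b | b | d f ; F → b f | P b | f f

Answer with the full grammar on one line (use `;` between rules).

E → f b | b b P | F b f; P → f b | b | d f | E d P'; F → b f | P b | f f; P' → d E | E f | b

P has alternatives sharing prefix 'E d': factor to P → E d P' with P' → d E | E f | b.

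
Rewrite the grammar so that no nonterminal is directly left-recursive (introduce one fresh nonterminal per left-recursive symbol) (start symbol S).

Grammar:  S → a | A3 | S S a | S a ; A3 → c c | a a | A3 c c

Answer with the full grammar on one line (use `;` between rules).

S → a S' | A3 S'; A3 → c c A3' | a a A3'; S' → S a S' | a S' | ε; A3' → c c A3' | ε

Left recursion appears on S, A3.
For S: α = {S a, a}, β = {a, A3}. Rewrite as S → β S' and S' → α S' | ε.
For A3: α = {c c}, β = {c c, a a}. Rewrite as A3 → β A3' and A3' → α A3' | ε.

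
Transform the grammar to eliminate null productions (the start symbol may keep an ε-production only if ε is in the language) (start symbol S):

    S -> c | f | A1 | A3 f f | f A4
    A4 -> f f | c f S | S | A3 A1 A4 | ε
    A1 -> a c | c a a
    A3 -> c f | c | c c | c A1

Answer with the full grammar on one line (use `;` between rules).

Nullable set = {A4}.
ε ∉ L(G), so no ε-production is kept.
Expand every rule over subsets of its nullable positions: A4 → A3 A1 A4 gives A3 A1 A4 | A3 A1.

S -> c | f | A1 | A3 f f | f A4; A4 -> f f | c f S | S | A3 A1 A4 | A3 A1; A1 -> a c | c a a; A3 -> c f | c | c c | c A1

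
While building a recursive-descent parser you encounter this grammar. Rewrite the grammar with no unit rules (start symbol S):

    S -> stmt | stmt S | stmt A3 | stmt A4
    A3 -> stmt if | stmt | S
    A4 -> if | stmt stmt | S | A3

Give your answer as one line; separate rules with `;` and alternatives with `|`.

Unit pairs: A3 ⇒* {S}; A4 ⇒* {A3, S}.
For every A with A ⇒* B via unit rules, add B's non-unit alternatives to A; then delete every rule of the form X → Y.

S -> stmt | stmt S | stmt A3 | stmt A4; A3 -> stmt | stmt S | stmt A3 | stmt A4 | stmt if; A4 -> if | stmt stmt | stmt | stmt S | stmt A3 | stmt A4 | stmt if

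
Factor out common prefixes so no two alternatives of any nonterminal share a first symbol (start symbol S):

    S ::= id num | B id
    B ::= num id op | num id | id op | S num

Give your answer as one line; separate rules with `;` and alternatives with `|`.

B has alternatives sharing prefix 'num id': factor to B → num id B' with B' → op | ε.

S ::= id num | B id; B ::= id op | S num | num id B'; B' ::= op | ε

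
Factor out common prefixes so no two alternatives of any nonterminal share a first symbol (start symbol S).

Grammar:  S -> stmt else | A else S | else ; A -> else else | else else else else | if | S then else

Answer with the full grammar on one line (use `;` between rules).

A has alternatives sharing prefix 'else else': factor to A → else else A' with A' → ε | else else.

S -> stmt else | A else S | else; A -> if | S then else | else else A'; A' -> ε | else else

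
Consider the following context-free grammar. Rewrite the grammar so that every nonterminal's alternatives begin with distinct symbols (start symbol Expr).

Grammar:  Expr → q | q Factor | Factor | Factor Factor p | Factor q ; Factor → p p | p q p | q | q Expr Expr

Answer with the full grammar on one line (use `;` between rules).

Expr has alternatives sharing prefix 'Factor': factor to Expr → Factor Expr1 with Expr1 → ε | Factor p | q.
Expr has alternatives sharing prefix 'q': factor to Expr → q Expr2 with Expr2 → ε | Factor.
Factor has alternatives sharing prefix 'p': factor to Factor → p Factor1 with Factor1 → p | q p.
Factor has alternatives sharing prefix 'q': factor to Factor → q Factor2 with Factor2 → ε | Expr Expr.

Expr → Factor Expr1 | q Expr2; Factor → p Factor1 | q Factor2; Expr1 → ε | Factor p | q; Expr2 → ε | Factor; Factor1 → p | q p; Factor2 → ε | Expr Expr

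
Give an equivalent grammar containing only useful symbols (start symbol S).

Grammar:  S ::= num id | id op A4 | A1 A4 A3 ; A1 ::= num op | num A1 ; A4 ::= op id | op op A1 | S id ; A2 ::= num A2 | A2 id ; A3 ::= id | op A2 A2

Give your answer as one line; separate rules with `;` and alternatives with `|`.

S ::= num id | id op A4 | A1 A4 A3; A1 ::= num op | num A1; A4 ::= op id | op op A1 | S id; A3 ::= id

Generating nonterminals: {A1, A3, A4, S}.
Reachable from S after that: {A1, A3, A4, S}.
Removed useless symbols: {A2} and every production mentioning them.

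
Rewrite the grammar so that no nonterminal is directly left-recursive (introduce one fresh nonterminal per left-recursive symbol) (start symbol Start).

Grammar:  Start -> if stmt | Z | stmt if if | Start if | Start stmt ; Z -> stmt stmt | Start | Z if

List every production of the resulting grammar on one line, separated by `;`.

Start -> if stmt Start1 | Z Start1 | stmt if if Start1; Z -> stmt stmt Z1 | Start Z1; Start1 -> if Start1 | stmt Start1 | ε; Z1 -> if Z1 | ε

Directly left-recursive nonterminals: Start, Z.
For Start: α = {if, stmt}, β = {if stmt, Z, stmt if if}. Rewrite as Start → β Start1 and Start1 → α Start1 | ε.
For Z: α = {if}, β = {stmt stmt, Start}. Rewrite as Z → β Z1 and Z1 → α Z1 | ε.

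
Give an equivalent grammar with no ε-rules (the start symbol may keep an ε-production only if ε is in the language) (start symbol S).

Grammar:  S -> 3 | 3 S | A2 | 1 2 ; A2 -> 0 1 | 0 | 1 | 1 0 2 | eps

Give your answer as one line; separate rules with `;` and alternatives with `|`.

S -> 3 | 3 S | A2 | 1 2 | eps; A2 -> 0 1 | 0 | 1 | 1 0 2

Nullable nonterminals: {A2, S}.
ε ∈ L(G) since S is nullable, so keep S → ε.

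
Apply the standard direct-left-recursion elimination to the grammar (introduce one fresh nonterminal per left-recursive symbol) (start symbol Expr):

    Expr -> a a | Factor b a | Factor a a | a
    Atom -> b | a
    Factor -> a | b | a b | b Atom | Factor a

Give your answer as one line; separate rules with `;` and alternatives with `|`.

Expr -> a a | Factor b a | Factor a a | a; Atom -> b | a; Factor -> a Factor1 | b Factor1 | a b Factor1 | b Atom Factor1; Factor1 -> a Factor1 | epsilon

Left recursion appears on Factor.
For Factor: α = {a}, β = {a, b, a b, b Atom}. Rewrite as Factor → β Factor1 and Factor1 → α Factor1 | ε.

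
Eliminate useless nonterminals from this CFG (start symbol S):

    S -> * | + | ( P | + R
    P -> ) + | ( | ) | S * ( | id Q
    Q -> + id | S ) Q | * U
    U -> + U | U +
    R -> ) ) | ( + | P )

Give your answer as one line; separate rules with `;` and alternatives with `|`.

S -> * | + | ( P | + R; P -> ) + | ( | ) | S * ( | id Q; Q -> + id | S ) Q; R -> ) ) | ( + | P )

Generating nonterminals: {P, Q, R, S}.
Reachable from S after that: {P, Q, R, S}.
Removed useless symbols: {U} and every production mentioning them.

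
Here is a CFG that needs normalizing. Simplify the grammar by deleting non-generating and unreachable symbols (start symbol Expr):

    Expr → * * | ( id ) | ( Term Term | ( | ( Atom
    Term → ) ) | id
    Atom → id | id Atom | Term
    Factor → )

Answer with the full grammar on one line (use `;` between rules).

Expr → * * | ( id ) | ( Term Term | ( | ( Atom; Term → ) ) | id; Atom → id | id Atom | Term

Generating nonterminals: {Atom, Expr, Factor, Term}.
Reachable from Expr after that: {Atom, Expr, Term}.
Removed useless symbols: {Factor} and every production mentioning them.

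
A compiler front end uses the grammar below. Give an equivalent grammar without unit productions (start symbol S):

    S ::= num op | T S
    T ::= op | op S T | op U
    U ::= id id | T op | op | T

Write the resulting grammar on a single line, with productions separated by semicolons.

S ::= num op | T S; T ::= op | op S T | op U; U ::= id id | T op | op | op S T | op U

Unit pairs: U ⇒* {T}.
For each unit pair (A, B), copy every non-unit production of B to A, then drop all unit productions.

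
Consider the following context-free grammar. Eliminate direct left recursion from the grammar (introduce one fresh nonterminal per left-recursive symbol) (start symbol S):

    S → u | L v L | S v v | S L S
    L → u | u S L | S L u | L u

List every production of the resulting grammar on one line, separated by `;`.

Left recursion appears on S, L.
For S: α = {v v, L S}, β = {u, L v L}. Rewrite as S → β S' and S' → α S' | ε.
For L: α = {u}, β = {u, u S L, S L u}. Rewrite as L → β L' and L' → α L' | ε.

S → u S' | L v L S'; L → u L' | u S L L' | S L u L'; S' → v v S' | L S S' | ε; L' → u L' | ε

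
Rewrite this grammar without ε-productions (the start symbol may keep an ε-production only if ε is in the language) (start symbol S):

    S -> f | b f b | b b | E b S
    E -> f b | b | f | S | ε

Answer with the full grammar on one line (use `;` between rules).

The nullable symbols are {E}.
ε ∉ L(G), so no ε-production is kept.
Expand every rule over subsets of its nullable positions: S → E b S gives E b S | b S.

S -> f | b f b | b b | E b S | b S; E -> f b | b | f | S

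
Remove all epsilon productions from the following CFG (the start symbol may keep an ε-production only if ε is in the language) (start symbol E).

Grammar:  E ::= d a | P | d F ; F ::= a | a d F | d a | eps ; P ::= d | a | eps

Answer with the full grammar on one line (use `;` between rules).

E ::= d a | P | d F | d | ε; F ::= a | a d F | a d | d a; P ::= d | a

Nullable nonterminals: {E, F, P}.
ε ∈ L(G) since E is nullable, so keep E → ε.
For each production, add variants omitting each subset of nullable occurrences: E → d F gives d F | d. F → a d F gives a d F | a d.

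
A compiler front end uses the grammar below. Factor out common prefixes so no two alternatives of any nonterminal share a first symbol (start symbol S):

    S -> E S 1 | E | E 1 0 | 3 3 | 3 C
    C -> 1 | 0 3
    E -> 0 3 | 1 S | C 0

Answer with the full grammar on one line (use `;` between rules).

S has alternatives sharing prefix 'E': factor to S → E S' with S' → S 1 | ε | 1 0.
S has alternatives sharing prefix '3': factor to S → 3 S'' with S'' → 3 | C.

S -> E S' | 3 S''; C -> 1 | 0 3; E -> 0 3 | 1 S | C 0; S' -> S 1 | eps | 1 0; S'' -> 3 | C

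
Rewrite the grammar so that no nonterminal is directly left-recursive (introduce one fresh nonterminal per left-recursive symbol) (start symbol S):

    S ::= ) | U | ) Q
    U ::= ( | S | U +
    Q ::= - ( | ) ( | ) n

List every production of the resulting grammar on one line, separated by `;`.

S ::= ) | U | ) Q; U ::= ( U' | S U'; Q ::= - ( | ) ( | ) n; U' ::= + U' | ε

U is directly left-recursive.
For U: α = {+}, β = {(, S}. Rewrite as U → β U' and U' → α U' | ε.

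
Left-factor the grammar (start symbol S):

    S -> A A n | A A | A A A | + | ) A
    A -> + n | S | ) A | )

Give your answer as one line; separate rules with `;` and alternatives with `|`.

S has alternatives sharing prefix 'A A': factor to S → A A S' with S' → n | ε | A.
A has alternatives sharing prefix ')': factor to A → ) A' with A' → A | ε.

S -> + | ) A | A A S'; A -> + n | S | ) A'; S' -> n | ε | A; A' -> A | ε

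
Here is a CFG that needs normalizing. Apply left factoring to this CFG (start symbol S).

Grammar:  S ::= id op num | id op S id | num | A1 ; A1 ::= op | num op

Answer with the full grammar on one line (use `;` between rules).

S has alternatives sharing prefix 'id op': factor to S → id op S' with S' → num | S id.

S ::= num | A1 | id op S'; A1 ::= op | num op; S' ::= num | S id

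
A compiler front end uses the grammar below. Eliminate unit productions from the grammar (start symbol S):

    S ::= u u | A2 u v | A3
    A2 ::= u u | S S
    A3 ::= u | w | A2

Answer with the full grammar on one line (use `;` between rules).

S ::= u u | S S | A2 u v | u | w; A2 ::= u u | S S; A3 ::= u u | S S | u | w

Unit pairs: A3 ⇒* {A2}; S ⇒* {A2, A3}.
For each unit pair (A, B), copy every non-unit production of B to A, then drop all unit productions.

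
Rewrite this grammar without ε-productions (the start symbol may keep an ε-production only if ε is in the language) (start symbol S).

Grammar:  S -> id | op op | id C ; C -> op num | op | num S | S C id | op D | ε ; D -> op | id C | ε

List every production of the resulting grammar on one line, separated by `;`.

The nullable symbols are {C, D}.
ε ∉ L(G), so no ε-production is kept.
For each production, add variants omitting each subset of nullable occurrences: C → S C id gives S C id | S id. D → id C gives id C | id.

S -> id | op op | id C; C -> op num | op | num S | S C id | S id | op D; D -> op | id C | id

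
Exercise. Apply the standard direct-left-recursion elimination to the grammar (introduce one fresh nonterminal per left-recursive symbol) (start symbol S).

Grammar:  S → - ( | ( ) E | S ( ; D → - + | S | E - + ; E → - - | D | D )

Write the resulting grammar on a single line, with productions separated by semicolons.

S → - ( S' | ( ) E S'; D → - + | S | E - +; E → - - | D | D ); S' → ( S' | ε

S is directly left-recursive.
For S: α = {(}, β = {- (, ( ) E}. Rewrite as S → β S' and S' → α S' | ε.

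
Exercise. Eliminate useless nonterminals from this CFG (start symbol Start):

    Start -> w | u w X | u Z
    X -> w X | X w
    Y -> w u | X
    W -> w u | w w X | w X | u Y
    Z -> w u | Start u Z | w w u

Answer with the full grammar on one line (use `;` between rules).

Generating nonterminals: {Start, W, Y, Z}.
Reachable from Start after that: {Start, Z}.
Removed useless symbols: {W, X, Y} and every production mentioning them.

Start -> w | u Z; Z -> w u | Start u Z | w w u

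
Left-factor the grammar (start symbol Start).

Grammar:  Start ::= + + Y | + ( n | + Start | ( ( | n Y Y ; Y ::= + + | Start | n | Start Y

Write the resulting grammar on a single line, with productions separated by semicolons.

Start ::= ( ( | n Y Y | + Start1; Y ::= + + | n | Start Y1; Start1 ::= + Y | ( n | Start; Y1 ::= epsilon | Y

Start has alternatives sharing prefix '+': factor to Start → + Start1 with Start1 → + Y | ( n | Start.
Y has alternatives sharing prefix 'Start': factor to Y → Start Y1 with Y1 → ε | Y.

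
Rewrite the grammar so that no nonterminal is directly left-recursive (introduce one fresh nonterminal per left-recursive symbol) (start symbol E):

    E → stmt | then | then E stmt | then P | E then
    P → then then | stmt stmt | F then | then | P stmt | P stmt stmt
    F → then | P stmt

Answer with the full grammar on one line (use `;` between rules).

E → stmt E' | then E' | then E stmt E' | then P E'; P → then then P' | stmt stmt P' | F then P' | then P'; F → then | P stmt; E' → then E' | ε; P' → stmt P' | stmt stmt P' | ε

Left recursion appears on E, P.
For E: α = {then}, β = {stmt, then, then E stmt, then P}. Rewrite as E → β E' and E' → α E' | ε.
For P: α = {stmt, stmt stmt}, β = {then then, stmt stmt, F then, then}. Rewrite as P → β P' and P' → α P' | ε.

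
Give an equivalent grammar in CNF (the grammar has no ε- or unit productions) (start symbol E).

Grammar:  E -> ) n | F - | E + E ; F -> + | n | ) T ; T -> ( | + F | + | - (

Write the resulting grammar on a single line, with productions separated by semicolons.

E -> X1 X2 | F X3 | E Y1; F -> + | n | X1 T; T -> ( | X4 F | + | X3 X5; X1 -> ); X2 -> n; X3 -> -; X4 -> +; X5 -> (; Y1 -> X4 E

Introduce a nonterminal for each terminal appearing in a rule of length ≥ 2: X1 → ), X2 → n, X3 → -, X4 → +, X5 → (.
Binarize each right-hand side of length ≥ 3 by chaining fresh nonterminals (Y1, Y2, …): affected rules were E → E X4 E.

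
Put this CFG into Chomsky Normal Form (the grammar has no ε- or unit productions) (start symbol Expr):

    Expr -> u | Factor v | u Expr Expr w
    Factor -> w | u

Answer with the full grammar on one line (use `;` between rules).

Introduce a nonterminal for each terminal appearing in a rule of length ≥ 2: X1 → v, X2 → u, X3 → w.
Binarize each right-hand side of length ≥ 3 by chaining fresh nonterminals (Y1, Y2, …): affected rules were Expr → X2 Expr Expr X3.

Expr -> u | Factor X1 | X2 Y1; Factor -> w | u; X1 -> v; X2 -> u; X3 -> w; Y1 -> Expr Y2; Y2 -> Expr X3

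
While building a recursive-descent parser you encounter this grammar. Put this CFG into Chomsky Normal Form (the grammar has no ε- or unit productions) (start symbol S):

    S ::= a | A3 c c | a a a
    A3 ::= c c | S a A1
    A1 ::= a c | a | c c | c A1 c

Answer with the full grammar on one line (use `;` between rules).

Introduce a nonterminal for each terminal appearing in a rule of length ≥ 2: X1 → c, X2 → a.
Binarize each right-hand side of length ≥ 3 by chaining fresh nonterminals (Y1, Y2, …): affected rules were S → A3 X1 X1; S → X2 X2 X2; A3 → S X2 A1; A1 → X1 A1 X1.

S ::= a | A3 Y1 | X2 Y2; A3 ::= X1 X1 | S Y3; A1 ::= X2 X1 | a | X1 X1 | X1 Y4; X1 ::= c; X2 ::= a; Y1 ::= X1 X1; Y2 ::= X2 X2; Y3 ::= X2 A1; Y4 ::= A1 X1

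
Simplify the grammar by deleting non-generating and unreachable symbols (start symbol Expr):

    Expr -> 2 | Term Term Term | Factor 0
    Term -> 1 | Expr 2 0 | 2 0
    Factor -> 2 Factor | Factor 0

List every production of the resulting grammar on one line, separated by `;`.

Generating nonterminals: {Expr, Term}.
Reachable from Expr after that: {Expr, Term}.
Removed useless symbols: {Factor} and every production mentioning them.

Expr -> 2 | Term Term Term; Term -> 1 | Expr 2 0 | 2 0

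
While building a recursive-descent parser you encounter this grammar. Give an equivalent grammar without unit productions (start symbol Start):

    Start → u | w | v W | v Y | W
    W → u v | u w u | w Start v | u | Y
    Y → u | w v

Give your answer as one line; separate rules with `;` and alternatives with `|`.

Unit pairs: Start ⇒* {W, Y}; W ⇒* {Y}.
For every A with A ⇒* B via unit rules, add B's non-unit alternatives to A; then delete every rule of the form X → Y.

Start → u | w | v W | v Y | w v | u v | u w u | w Start v; W → u | w v | u v | u w u | w Start v; Y → u | w v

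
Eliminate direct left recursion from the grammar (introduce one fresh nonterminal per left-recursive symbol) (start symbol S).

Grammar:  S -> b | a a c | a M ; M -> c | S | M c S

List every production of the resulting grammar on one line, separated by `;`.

S -> b | a a c | a M; M -> c M' | S M'; M' -> c S M' | ε

Directly left-recursive nonterminal: M.
For M: α = {c S}, β = {c, S}. Rewrite as M → β M' and M' → α M' | ε.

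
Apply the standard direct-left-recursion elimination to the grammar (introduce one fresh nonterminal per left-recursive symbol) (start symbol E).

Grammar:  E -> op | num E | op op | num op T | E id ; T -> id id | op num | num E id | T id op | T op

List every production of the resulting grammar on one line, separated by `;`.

Directly left-recursive nonterminals: E, T.
For E: α = {id}, β = {op, num E, op op, num op T}. Rewrite as E → β E' and E' → α E' | ε.
For T: α = {id op, op}, β = {id id, op num, num E id}. Rewrite as T → β T' and T' → α T' | ε.

E -> op E' | num E E' | op op E' | num op T E'; T -> id id T' | op num T' | num E id T'; E' -> id E' | epsilon; T' -> id op T' | op T' | epsilon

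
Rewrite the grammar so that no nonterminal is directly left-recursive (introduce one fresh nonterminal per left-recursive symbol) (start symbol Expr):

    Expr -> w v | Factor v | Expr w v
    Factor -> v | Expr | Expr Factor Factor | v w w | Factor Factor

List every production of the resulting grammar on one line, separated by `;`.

Expr -> w v Expr1 | Factor v Expr1; Factor -> v Factor1 | Expr Factor1 | Expr Factor Factor Factor1 | v w w Factor1; Expr1 -> w v Expr1 | epsilon; Factor1 -> Factor Factor1 | epsilon

Directly left-recursive nonterminals: Expr, Factor.
For Expr: α = {w v}, β = {w v, Factor v}. Rewrite as Expr → β Expr1 and Expr1 → α Expr1 | ε.
For Factor: α = {Factor}, β = {v, Expr, Expr Factor Factor, v w w}. Rewrite as Factor → β Factor1 and Factor1 → α Factor1 | ε.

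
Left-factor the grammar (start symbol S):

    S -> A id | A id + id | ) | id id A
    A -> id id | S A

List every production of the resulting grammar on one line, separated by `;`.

S -> ) | id id A | A id S'; A -> id id | S A; S' -> ε | + id

S has alternatives sharing prefix 'A id': factor to S → A id S' with S' → ε | + id.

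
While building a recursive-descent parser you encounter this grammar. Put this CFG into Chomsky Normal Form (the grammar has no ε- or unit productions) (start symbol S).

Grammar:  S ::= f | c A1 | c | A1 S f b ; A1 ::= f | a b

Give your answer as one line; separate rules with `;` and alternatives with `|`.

S ::= f | X1 A1 | c | A1 Y1; A1 ::= f | X4 X3; X1 ::= c; X2 ::= f; X3 ::= b; X4 ::= a; Y1 ::= S Y2; Y2 ::= X2 X3

Introduce a nonterminal for each terminal appearing in a rule of length ≥ 2: X1 → c, X2 → f, X3 → b, X4 → a.
Binarize each right-hand side of length ≥ 3 by chaining fresh nonterminals (Y1, Y2, …): affected rules were S → A1 S X2 X3.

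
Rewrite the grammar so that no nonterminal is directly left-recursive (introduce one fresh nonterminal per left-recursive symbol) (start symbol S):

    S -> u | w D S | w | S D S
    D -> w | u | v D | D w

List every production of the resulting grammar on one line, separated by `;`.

Directly left-recursive nonterminals: S, D.
For S: α = {D S}, β = {u, w D S, w}. Rewrite as S → β S' and S' → α S' | ε.
For D: α = {w}, β = {w, u, v D}. Rewrite as D → β D' and D' → α D' | ε.

S -> u S' | w D S S' | w S'; D -> w D' | u D' | v D D'; S' -> D S S' | ε; D' -> w D' | ε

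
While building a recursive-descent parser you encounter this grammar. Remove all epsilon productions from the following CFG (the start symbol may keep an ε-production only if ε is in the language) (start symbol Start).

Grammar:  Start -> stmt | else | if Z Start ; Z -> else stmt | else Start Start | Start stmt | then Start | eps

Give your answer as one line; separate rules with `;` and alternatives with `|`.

Start -> stmt | else | if Z Start | if Start; Z -> else stmt | else Start Start | Start stmt | then Start

Nullable set = {Z}.
ε ∉ L(G), so no ε-production is kept.
For each production, add variants omitting each subset of nullable occurrences: Start → if Z Start gives if Z Start | if Start.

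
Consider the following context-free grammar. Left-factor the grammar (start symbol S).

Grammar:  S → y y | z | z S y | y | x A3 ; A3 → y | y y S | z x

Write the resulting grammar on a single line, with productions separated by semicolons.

S → x A3 | y S' | z S''; A3 → z x | y A3'; S' → y | ε; S'' → ε | S y; A3' → ε | y S

S has alternatives sharing prefix 'y': factor to S → y S' with S' → y | ε.
S has alternatives sharing prefix 'z': factor to S → z S'' with S'' → ε | S y.
A3 has alternatives sharing prefix 'y': factor to A3 → y A3' with A3' → ε | y S.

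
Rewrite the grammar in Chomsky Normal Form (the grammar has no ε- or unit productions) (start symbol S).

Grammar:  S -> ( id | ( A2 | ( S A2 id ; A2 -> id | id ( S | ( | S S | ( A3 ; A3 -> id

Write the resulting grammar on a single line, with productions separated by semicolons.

Introduce a nonterminal for each terminal appearing in a rule of length ≥ 2: X1 → (, X2 → id.
Binarize each right-hand side of length ≥ 3 by chaining fresh nonterminals (Y1, Y2, …): affected rules were S → X1 S A2 X2; A2 → X2 X1 S.

S -> X1 X2 | X1 A2 | X1 Y1; A2 -> id | X2 Y3 | ( | S S | X1 A3; A3 -> id; X1 -> (; X2 -> id; Y1 -> S Y2; Y2 -> A2 X2; Y3 -> X1 S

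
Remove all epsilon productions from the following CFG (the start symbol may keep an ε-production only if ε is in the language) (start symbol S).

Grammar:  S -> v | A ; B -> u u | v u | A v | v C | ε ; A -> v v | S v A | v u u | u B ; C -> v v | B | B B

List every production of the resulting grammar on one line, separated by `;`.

S -> v | A; B -> u u | v u | A v | v C | v; A -> v v | S v A | v u u | u B | u; C -> v v | B | B B

Nullable nonterminals: {B, C}.
ε ∉ L(G), so no ε-production is kept.
Expand every rule over subsets of its nullable positions: B → v C gives v C | v. A → u B gives u B | u.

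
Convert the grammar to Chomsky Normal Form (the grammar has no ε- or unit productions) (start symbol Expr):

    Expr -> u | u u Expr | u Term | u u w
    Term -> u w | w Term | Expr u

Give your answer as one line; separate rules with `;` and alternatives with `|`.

Introduce a nonterminal for each terminal appearing in a rule of length ≥ 2: X1 → u, X2 → w.
Binarize each right-hand side of length ≥ 3 by chaining fresh nonterminals (Y1, Y2, …): affected rules were Expr → X1 X1 Expr; Expr → X1 X1 X2.

Expr -> u | X1 Y1 | X1 Term | X1 Y2; Term -> X1 X2 | X2 Term | Expr X1; X1 -> u; X2 -> w; Y1 -> X1 Expr; Y2 -> X1 X2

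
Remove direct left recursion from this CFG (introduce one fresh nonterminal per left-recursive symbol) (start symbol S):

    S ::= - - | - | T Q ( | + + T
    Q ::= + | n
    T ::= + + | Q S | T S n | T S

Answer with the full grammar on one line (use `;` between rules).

S ::= - - | - | T Q ( | + + T; Q ::= + | n; T ::= + + T' | Q S T'; T' ::= S n T' | S T' | ε

T is directly left-recursive.
For T: α = {S n, S}, β = {+ +, Q S}. Rewrite as T → β T' and T' → α T' | ε.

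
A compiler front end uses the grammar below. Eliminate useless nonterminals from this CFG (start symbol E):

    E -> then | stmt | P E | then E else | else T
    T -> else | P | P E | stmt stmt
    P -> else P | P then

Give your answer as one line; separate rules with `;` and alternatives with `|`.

E -> then | stmt | then E else | else T; T -> else | stmt stmt

Generating nonterminals: {E, T}.
Reachable from E after that: {E, T}.
Removed useless symbols: {P} and every production mentioning them.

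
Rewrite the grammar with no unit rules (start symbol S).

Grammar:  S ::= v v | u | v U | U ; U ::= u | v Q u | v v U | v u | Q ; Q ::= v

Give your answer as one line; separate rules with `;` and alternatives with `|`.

S ::= u | v Q u | v v U | v u | v v | v U | v; U ::= u | v Q u | v v U | v u | v; Q ::= v

Unit pairs: S ⇒* {Q, U}; U ⇒* {Q}.
For every A with A ⇒* B via unit rules, add B's non-unit alternatives to A; then delete every rule of the form X → Y.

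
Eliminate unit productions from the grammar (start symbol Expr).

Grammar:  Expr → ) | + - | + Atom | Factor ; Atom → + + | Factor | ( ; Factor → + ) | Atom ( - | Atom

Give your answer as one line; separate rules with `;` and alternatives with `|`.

Expr → + + | ( | + ) | Atom ( - | ) | + - | + Atom; Atom → + + | ( | + ) | Atom ( -; Factor → + + | ( | + ) | Atom ( -

Unit pairs: Atom ⇒* {Factor}; Expr ⇒* {Atom, Factor}; Factor ⇒* {Atom}.
Replace each nonterminal's rules with the union of the non-unit rules of every nonterminal it unit-derives.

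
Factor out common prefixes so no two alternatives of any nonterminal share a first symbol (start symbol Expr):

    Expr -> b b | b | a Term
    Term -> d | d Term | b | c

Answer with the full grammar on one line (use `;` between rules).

Expr -> a Term | b Expr1; Term -> b | c | d Term1; Expr1 -> b | ε; Term1 -> ε | Term

Expr has alternatives sharing prefix 'b': factor to Expr → b Expr1 with Expr1 → b | ε.
Term has alternatives sharing prefix 'd': factor to Term → d Term1 with Term1 → ε | Term.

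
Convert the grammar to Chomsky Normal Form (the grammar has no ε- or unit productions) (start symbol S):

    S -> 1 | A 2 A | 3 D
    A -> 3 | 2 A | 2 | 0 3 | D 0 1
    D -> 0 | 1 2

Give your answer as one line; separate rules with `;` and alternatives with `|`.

Introduce a nonterminal for each terminal appearing in a rule of length ≥ 2: X1 → 2, X2 → 3, X3 → 0, X4 → 1.
Binarize each right-hand side of length ≥ 3 by chaining fresh nonterminals (Y1, Y2, …): affected rules were S → A X1 A; A → D X3 X4.

S -> 1 | A Y1 | X2 D; A -> 3 | X1 A | 2 | X3 X2 | D Y2; D -> 0 | X4 X1; X1 -> 2; X2 -> 3; X3 -> 0; X4 -> 1; Y1 -> X1 A; Y2 -> X3 X4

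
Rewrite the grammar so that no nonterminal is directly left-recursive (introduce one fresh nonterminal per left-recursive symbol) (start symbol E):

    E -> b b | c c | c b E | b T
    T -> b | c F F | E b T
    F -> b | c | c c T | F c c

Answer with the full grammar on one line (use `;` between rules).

E -> b b | c c | c b E | b T; T -> b | c F F | E b T; F -> b F' | c F' | c c T F'; F' -> c c F' | eps

Directly left-recursive nonterminal: F.
For F: α = {c c}, β = {b, c, c c T}. Rewrite as F → β F' and F' → α F' | ε.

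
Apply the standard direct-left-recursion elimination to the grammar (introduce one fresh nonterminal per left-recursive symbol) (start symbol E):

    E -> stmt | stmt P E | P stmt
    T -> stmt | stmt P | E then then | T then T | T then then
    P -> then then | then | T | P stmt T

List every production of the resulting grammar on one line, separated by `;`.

Left recursion appears on T, P.
For T: α = {then T, then then}, β = {stmt, stmt P, E then then}. Rewrite as T → β T' and T' → α T' | ε.
For P: α = {stmt T}, β = {then then, then, T}. Rewrite as P → β P' and P' → α P' | ε.

E -> stmt | stmt P E | P stmt; T -> stmt T' | stmt P T' | E then then T'; P -> then then P' | then P' | T P'; T' -> then T T' | then then T' | epsilon; P' -> stmt T P' | epsilon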